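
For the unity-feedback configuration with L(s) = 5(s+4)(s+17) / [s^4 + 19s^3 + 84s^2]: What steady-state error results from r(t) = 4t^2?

168/85

The denominator has no term below 84s^2 — 2 poles at s=0, type 2.
K_a = lim_{s→0} s^2·L(s) = 5·4·17 / 84 = 85/21.
r(t) = 4t^2 gives R(s) = 8/s^3.
e_ss = 8/K_a = 8/(85/21) = 168/85.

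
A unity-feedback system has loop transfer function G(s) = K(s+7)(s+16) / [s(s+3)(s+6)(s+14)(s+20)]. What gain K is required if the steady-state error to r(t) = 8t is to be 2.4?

G(s) has one factor of s in the denominator, so the system is type 1.
K_v = lim_{s→0} s·G(s) = K·7·16 / (3·6·14·20) = (1/45)·K.
e_ss = 8/K_v = 2.4 ⇒ K_v = 10/3 ⇒ K = (10/3)/(1/45) = 150.

150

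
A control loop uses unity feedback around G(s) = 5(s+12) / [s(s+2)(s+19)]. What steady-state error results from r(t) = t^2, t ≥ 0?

infinity

One free integrator in G(s): this is a type 1 system.
K_a = lim_{s→0} s^2·G(s) = 0; the steady-state error to this parabolic input grows without bound.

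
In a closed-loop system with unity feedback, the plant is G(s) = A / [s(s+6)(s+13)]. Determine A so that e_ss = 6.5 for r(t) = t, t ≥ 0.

12

G(s) has one factor of s in the denominator, so the system is type 1.
K_v = lim_{s→0} s·G(s) = A / (6·13) = (1/78)·A.
e_ss = 1/K_v = 6.5 ⇒ K_v = 2/13 ⇒ A = (2/13)/(1/78) = 12.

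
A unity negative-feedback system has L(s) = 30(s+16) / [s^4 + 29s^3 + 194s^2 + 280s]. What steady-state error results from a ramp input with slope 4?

Lowest-order denominator term is 280s, so the open loop has 1 pole at the origin → type 1 system.
K_v = lim_{s→0} s·L(s) = 30·16 / 280 = 12/7.
e_ss = 4/K_v = 4/(12/7) = 7/3.

7/3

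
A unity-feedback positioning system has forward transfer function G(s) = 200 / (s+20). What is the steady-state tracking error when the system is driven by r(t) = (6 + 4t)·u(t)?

The open loop has no poles at the origin → type 0 system. Taking each input component in turn:
  • 6: e_ss = 6/(1+K_p) with K_p=10 → 6/11.
  • 4t: a type-0 system cannot track it, e_ss → ∞.
The unbounded component dominates.

infinity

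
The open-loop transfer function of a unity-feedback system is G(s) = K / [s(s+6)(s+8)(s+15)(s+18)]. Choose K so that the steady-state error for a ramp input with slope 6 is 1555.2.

50

One free integrator in G(s): this is a type 1 system.
K_v = lim_{s→0} s·G(s) = K / (6·8·15·18) = (1/12960)·K.
e_ss = 6/K_v = 1555.2 ⇒ K_v = 5/1296 ⇒ K = (5/1296)/(1/12960) = 50.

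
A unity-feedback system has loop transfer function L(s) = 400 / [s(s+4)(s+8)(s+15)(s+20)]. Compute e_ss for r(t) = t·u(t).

24

One free integrator in L(s): this is a type 1 system.
K_v = lim_{s→0} s·L(s) = 400 / (4·8·15·20) = 1/24.
e_ss = 1/K_v = 1/(1/24) = 24.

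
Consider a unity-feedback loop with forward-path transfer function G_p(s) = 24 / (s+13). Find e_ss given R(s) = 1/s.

13/37

G_p(s) has no factors of s in the denominator, so the system is type 0.
K_p = lim_{s→0} G_p(s) = 24 / (13) = 24/13.
e_ss = 1/(1 + K_p) = 1/(37/13) = 13/37.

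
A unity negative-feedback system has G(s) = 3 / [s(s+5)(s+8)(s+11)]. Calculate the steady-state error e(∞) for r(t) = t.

The open loop has one pole at the origin → type 1 system.
K_v = lim_{s→0} s·G(s) = 3 / (5·8·11) = 3/440.
e_ss = 1/K_v = 1/(3/440) = 440/3.

440/3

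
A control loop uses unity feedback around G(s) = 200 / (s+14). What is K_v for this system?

System type = 0 (no poles at s=0).
K_v = lim_{s→0} s·G(s) = 0 (the extra factor of s kills the finite limit).

0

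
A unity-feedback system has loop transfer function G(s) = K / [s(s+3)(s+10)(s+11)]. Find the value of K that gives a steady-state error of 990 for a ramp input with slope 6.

2

System type = 1 (one pole at s=0).
K_v = lim_{s→0} s·G(s) = K / (3·10·11) = (1/330)·K.
e_ss = 6/K_v = 990 ⇒ K_v = 1/165 ⇒ K = (1/165)/(1/330) = 2.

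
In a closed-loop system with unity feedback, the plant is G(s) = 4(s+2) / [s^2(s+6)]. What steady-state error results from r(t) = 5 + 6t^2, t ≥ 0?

9

Two free integrators in G(s): this is a type 2 system. Taking each input component in turn:
  • 5: tracked with zero error.
  • 6t^2: e_ss = 12/K_a with K_a=4/3 → 9.
Total e_ss = 9.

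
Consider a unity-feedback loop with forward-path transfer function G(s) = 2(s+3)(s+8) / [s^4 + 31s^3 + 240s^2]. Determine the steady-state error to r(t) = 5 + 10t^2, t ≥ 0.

100

Lowest-order denominator term is 240s^2, so the open loop has 2 poles at the origin → type 2 system. By superposition:
  • 5: tracked with zero error.
  • 10t^2: e_ss = 20/K_a with K_a=0.2 → 100.
Total e_ss = 100.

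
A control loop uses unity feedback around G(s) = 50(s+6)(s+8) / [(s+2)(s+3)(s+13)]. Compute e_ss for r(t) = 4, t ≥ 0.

52/413

No free integrators in G(s): this is a type 0 system.
K_p = lim_{s→0} G(s) = 50·6·8 / (2·3·13) = 400/13.
e_ss = 4/(1 + K_p) = 4/(413/13) = 52/413.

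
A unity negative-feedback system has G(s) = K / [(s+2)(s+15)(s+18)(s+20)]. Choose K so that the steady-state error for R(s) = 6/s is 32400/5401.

G(s) has no factors of s in the denominator, so the system is type 0.
K_p = lim_{s→0} G(s) = K / (2·15·18·20) = (1/10800)·K.
e_ss = 6/(1 + K_p) = 32400/5401 ⇒ 1 + (1/10800)·K = 5401/5400 ⇒ K = 2.

2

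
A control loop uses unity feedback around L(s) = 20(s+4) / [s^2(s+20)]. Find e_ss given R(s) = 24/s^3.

6

Two free integrators in L(s): this is a type 2 system.
K_a = lim_{s→0} s^2·L(s) = 20·4 / (20) = 4.
r(t) = 12t^2 gives R(s) = 24/s^3.
e_ss = 24/K_a = 24/4 = 6.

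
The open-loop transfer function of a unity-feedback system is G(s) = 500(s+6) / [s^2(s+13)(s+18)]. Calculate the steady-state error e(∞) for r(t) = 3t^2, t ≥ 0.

System type = 2 (two poles at s=0).
K_a = lim_{s→0} s^2·G(s) = 500·6 / (13·18) = 500/39.
r(t) = 3t^2 gives R(s) = 6/s^3.
e_ss = 6/K_a = 6/(500/39) = 0.468.

0.468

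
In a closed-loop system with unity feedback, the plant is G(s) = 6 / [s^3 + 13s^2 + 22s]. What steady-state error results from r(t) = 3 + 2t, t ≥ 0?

The denominator has no term below 22s — 1 pole at s=0, type 1. Treating each term separately:
  • 3: tracked with zero error.
  • 2t: e_ss = 2/K_v with K_v=3/11 → 22/3.
Total e_ss = 22/3.

22/3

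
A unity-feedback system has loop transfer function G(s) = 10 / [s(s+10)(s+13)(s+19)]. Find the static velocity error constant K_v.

1/247

System type = 1 (one pole at s=0).
K_v = lim_{s→0} s·G(s) = 10 / (10·13·19) = 1/247.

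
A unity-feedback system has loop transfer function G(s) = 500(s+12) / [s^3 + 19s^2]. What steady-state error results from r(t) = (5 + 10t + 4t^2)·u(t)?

Lowest-order denominator term is 19s^2, so the open loop has 2 poles at the origin → type 2 system. By superposition:
  • 5: tracked with zero error.
  • 10t: tracked with zero error.
  • 4t^2: e_ss = 8/K_a with K_a=6000/19 → 19/750.
Total e_ss = 19/750.

19/750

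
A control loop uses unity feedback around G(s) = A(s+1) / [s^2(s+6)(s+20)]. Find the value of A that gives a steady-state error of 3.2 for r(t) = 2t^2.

The open loop has two poles at the origin → type 2 system.
K_a = lim_{s→0} s^2·G(s) = A·1 / (6·20) = (1/120)·A.
e_ss = 4/K_a = 3.2 ⇒ K_a = 1.25 ⇒ A = 1.25/(1/120) = 150.

150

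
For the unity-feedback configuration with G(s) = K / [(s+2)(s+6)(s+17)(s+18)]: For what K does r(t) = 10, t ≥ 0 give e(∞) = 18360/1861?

50

System type = 0 (no poles at s=0).
K_p = lim_{s→0} G(s) = K / (2·6·17·18) = (1/3672)·K.
e_ss = 10/(1 + K_p) = 18360/1861 ⇒ 1 + (1/3672)·K = 1861/1836 ⇒ K = 50.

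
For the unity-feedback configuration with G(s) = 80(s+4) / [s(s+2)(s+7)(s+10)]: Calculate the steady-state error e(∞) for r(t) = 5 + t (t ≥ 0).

0.4375

One free integrator in G(s): this is a type 1 system. Taking each input component in turn:
  • 5: tracked with zero error.
  • t: e_ss = 1/K_v with K_v=16/7 → 0.4375.
Total e_ss = 0.4375.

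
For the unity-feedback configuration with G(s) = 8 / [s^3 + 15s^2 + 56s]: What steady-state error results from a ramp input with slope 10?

70

The denominator has no term below 56s — 1 pole at s=0, type 1.
K_v = lim_{s→0} s·G(s) = 8 / 56 = 1/7.
e_ss = 10/K_v = 10/(1/7) = 70.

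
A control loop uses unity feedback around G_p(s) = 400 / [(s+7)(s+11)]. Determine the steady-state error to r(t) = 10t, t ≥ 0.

G_p(s) has no factors of s in the denominator, so the system is type 0.
For a type-0 system K_v = 0, so e_ss to a ramp input is unbounded.

infinity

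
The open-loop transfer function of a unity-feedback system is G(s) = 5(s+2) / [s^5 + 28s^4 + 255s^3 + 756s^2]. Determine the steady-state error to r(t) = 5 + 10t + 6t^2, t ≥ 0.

Factoring s^2 from the denominator leaves a polynomial with constant term 756, so the system is type 2. Taking each input component in turn:
  • 5: tracked with zero error.
  • 10t: tracked with zero error.
  • 6t^2: e_ss = 12/K_a with K_a=5/378 → 907.2.
Total e_ss = 907.2.

907.2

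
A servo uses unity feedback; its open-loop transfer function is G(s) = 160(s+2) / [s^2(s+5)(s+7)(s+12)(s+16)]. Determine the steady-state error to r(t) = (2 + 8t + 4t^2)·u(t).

G(s) has two factors of s in the denominator, so the system is type 2. Treating each term separately:
  • 2: tracked with zero error.
  • 8t: tracked with zero error.
  • 4t^2: e_ss = 8/K_a with K_a=1/21 → 168.
Total e_ss = 168.

168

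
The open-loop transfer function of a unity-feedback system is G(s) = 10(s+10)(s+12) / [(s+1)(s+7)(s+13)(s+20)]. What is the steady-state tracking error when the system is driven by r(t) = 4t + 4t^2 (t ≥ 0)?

infinity

No free integrators in G(s): this is a type 0 system. Treating each term separately:
  • 4t: a type-0 system cannot track it, e_ss → ∞.
  • 4t^2: a type-0 system cannot track it, e_ss → ∞.
The unbounded component dominates.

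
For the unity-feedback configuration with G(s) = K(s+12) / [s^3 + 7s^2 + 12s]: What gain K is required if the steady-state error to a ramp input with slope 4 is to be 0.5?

8

Lowest-order denominator term is 12s, so the open loop has 1 pole at the origin → type 1 system.
K_v = lim_{s→0} s·G(s) = K·12 / 12 = 1·K.
e_ss = 4/K_v = 0.5 ⇒ K_v = 8 ⇒ K = 8/1 = 8.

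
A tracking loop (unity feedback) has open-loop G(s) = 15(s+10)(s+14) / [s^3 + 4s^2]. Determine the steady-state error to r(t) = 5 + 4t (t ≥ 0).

Factoring s^2 from the denominator leaves a polynomial with constant term 4, so the system is type 2. Taking each input component in turn:
  • 5: tracked with zero error.
  • 4t: tracked with zero error.
Total e_ss = 0.

0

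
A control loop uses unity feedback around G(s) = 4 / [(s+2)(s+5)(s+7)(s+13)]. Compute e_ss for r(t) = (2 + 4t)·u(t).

infinity

No free integrators in G(s): this is a type 0 system. By superposition:
  • 2: e_ss = 2/(1+K_p) with K_p=2/455 → 910/457.
  • 4t: a type-0 system cannot track it, e_ss → ∞.
The unbounded component dominates.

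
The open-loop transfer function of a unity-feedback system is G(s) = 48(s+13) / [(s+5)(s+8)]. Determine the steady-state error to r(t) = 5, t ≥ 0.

25/83

No free integrators in G(s): this is a type 0 system.
K_p = lim_{s→0} G(s) = 48·13 / (5·8) = 15.6.
e_ss = 5/(1 + K_p) = 5/16.6 = 25/83.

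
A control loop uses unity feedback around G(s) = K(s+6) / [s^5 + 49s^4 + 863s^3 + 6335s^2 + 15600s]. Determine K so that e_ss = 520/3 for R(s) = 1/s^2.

15

Lowest-order denominator term is 15600s, so the open loop has 1 pole at the origin → type 1 system.
K_v = lim_{s→0} s·G(s) = K·6 / 15600 = (1/2600)·K.
e_ss = 1/K_v = 520/3 ⇒ K_v = 3/520 ⇒ K = (3/520)/(1/2600) = 15.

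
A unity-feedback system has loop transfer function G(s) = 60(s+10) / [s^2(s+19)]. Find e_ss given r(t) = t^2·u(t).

G(s) has two factors of s in the denominator, so the system is type 2.
K_a = lim_{s→0} s^2·G(s) = 60·10 / (19) = 600/19.
r(t) = t^2 gives R(s) = 2/s^3.
e_ss = 2/K_a = 2/(600/19) = 19/300.

19/300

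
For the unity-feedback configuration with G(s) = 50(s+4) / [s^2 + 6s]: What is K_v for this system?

Factoring s from the denominator leaves a polynomial with constant term 6, so the system is type 1.
K_v = lim_{s→0} s·G(s) = 50·4 / 6 = 100/3.

100/3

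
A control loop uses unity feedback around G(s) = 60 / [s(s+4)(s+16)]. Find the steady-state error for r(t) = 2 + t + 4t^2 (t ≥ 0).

infinity

One free integrator in G(s): this is a type 1 system. By superposition:
  • 2: tracked with zero error.
  • t: e_ss = 1/K_v with K_v=0.9375 → 16/15.
  • 4t^2: a type-1 system cannot track it, e_ss → ∞.
The unbounded component dominates.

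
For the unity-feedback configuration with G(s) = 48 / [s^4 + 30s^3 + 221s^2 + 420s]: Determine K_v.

4/35

The denominator has no term below 420s — 1 pole at s=0, type 1.
K_v = lim_{s→0} s·G(s) = 48 / 420 = 4/35.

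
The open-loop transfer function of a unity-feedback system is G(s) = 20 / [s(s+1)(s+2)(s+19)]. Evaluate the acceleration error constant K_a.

0

One free integrator in G(s): this is a type 1 system.
K_a = lim_{s→0} s^2·G(s) = 0 (the extra factor of s kills the finite limit).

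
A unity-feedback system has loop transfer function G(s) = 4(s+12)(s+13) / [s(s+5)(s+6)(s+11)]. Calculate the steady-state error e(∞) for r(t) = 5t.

275/104

System type = 1 (one pole at s=0).
K_v = lim_{s→0} s·G(s) = 4·12·13 / (5·6·11) = 104/55.
e_ss = 5/K_v = 5/(104/55) = 275/104.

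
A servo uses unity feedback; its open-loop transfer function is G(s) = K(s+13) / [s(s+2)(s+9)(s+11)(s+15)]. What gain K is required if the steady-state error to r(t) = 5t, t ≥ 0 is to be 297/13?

System type = 1 (one pole at s=0).
K_v = lim_{s→0} s·G(s) = K·13 / (2·9·11·15) = (13/2970)·K.
e_ss = 5/K_v = 297/13 ⇒ K_v = 65/297 ⇒ K = (65/297)/(13/2970) = 50.

50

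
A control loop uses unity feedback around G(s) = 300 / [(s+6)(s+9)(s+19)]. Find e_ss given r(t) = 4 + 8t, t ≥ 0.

System type = 0 (no poles at s=0). Treating each term separately:
  • 4: e_ss = 4/(1+K_p) with K_p=50/171 → 684/221.
  • 8t: a type-0 system cannot track it, e_ss → ∞.
The unbounded component dominates.

infinity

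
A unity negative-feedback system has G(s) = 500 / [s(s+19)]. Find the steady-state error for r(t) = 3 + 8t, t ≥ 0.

One free integrator in G(s): this is a type 1 system. By superposition:
  • 3: tracked with zero error.
  • 8t: e_ss = 8/K_v with K_v=500/19 → 0.304.
Total e_ss = 0.304.

0.304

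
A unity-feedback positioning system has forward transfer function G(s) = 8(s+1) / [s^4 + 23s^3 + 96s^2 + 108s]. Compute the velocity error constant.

The denominator has no term below 108s — 1 pole at s=0, type 1.
K_v = lim_{s→0} s·G(s) = 8·1 / 108 = 2/27.

2/27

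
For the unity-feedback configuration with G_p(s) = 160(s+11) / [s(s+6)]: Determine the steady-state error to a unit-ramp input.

One free integrator in G_p(s): this is a type 1 system.
K_v = lim_{s→0} s·G_p(s) = 160·11 / (6) = 880/3.
e_ss = 1/K_v = 1/(880/3) = 3/880.

3/880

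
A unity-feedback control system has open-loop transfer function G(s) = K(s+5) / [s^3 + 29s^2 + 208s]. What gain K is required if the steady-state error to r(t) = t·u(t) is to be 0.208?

Lowest-order denominator term is 208s, so the open loop has 1 pole at the origin → type 1 system.
K_v = lim_{s→0} s·G(s) = K·5 / 208 = (5/208)·K.
e_ss = 1/K_v = 0.208 ⇒ K_v = 125/26 ⇒ K = (125/26)/(5/208) = 200.

200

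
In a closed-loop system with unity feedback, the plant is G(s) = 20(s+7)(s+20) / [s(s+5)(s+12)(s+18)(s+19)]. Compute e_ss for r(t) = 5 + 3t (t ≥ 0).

G(s) has one factor of s in the denominator, so the system is type 1. Taking each input component in turn:
  • 5: tracked with zero error.
  • 3t: e_ss = 3/K_v with K_v=70/513 → 1539/70.
Total e_ss = 1539/70.

1539/70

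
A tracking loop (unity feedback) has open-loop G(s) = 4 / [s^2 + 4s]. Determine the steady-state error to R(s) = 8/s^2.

8

Factoring s from the denominator leaves a polynomial with constant term 4, so the system is type 1.
K_v = lim_{s→0} s·G(s) = 4 / 4 = 1.
e_ss = 8/K_v = 8/1 = 8.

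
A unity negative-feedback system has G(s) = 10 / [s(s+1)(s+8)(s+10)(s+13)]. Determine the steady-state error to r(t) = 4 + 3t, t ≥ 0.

G(s) has one factor of s in the denominator, so the system is type 1. Treating each term separately:
  • 4: tracked with zero error.
  • 3t: e_ss = 3/K_v with K_v=1/104 → 312.
Total e_ss = 312.

312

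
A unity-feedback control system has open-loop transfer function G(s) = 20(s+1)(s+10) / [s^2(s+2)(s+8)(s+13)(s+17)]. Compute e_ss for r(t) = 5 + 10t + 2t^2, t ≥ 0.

G(s) has two factors of s in the denominator, so the system is type 2. Treating each term separately:
  • 5: tracked with zero error.
  • 10t: tracked with zero error.
  • 2t^2: e_ss = 4/K_a with K_a=25/442 → 70.72.
Total e_ss = 70.72.

70.72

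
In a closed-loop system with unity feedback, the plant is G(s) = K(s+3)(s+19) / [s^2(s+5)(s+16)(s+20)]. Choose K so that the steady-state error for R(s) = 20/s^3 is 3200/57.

G(s) has two factors of s in the denominator, so the system is type 2.
K_a = lim_{s→0} s^2·G(s) = K·3·19 / (5·16·20) = (57/1600)·K.
e_ss = 20/K_a = 3200/57 ⇒ K_a = 57/160 ⇒ K = (57/160)/(57/1600) = 10.

10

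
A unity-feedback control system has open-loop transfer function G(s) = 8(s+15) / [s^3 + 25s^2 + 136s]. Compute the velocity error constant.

The denominator has no term below 136s — 1 pole at s=0, type 1.
K_v = lim_{s→0} s·G(s) = 8·15 / 136 = 15/17.

15/17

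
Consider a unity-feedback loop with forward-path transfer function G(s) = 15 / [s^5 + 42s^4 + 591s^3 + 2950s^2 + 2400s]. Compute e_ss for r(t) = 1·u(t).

0

Lowest-order denominator term is 2400s, so the open loop has 1 pole at the origin → type 1 system.
K_p = ∞ for a type-1 system; e_ss to a step is zero.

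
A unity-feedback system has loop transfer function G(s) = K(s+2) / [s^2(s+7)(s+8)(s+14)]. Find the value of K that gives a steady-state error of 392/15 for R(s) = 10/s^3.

Two free integrators in G(s): this is a type 2 system.
K_a = lim_{s→0} s^2·G(s) = K·2 / (7·8·14) = (1/392)·K.
e_ss = 10/K_a = 392/15 ⇒ K_a = 75/196 ⇒ K = (75/196)/(1/392) = 150.

150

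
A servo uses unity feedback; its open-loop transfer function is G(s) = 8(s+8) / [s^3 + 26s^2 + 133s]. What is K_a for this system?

0

The denominator has no term below 133s — 1 pole at s=0, type 1.
K_a = lim_{s→0} s^2·G(s) = 0 (the extra factor of s kills the finite limit).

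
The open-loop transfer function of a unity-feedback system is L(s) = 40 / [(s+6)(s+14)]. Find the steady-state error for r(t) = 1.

21/31

No free integrators in L(s): this is a type 0 system.
K_p = lim_{s→0} L(s) = 40 / (6·14) = 10/21.
e_ss = 1/(1 + K_p) = 1/(31/21) = 21/31.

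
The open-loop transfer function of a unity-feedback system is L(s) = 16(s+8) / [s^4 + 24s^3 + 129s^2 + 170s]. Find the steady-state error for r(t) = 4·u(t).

0

Lowest-order denominator term is 170s, so the open loop has 1 pole at the origin → type 1 system.
K_p = ∞ for a type-1 system; e_ss to a step is zero.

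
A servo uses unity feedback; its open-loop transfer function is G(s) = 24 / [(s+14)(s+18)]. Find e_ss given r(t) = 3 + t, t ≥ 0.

infinity

No free integrators in G(s): this is a type 0 system. Taking each input component in turn:
  • 3: e_ss = 3/(1+K_p) with K_p=2/21 → 63/23.
  • t: a type-0 system cannot track it, e_ss → ∞.
The unbounded component dominates.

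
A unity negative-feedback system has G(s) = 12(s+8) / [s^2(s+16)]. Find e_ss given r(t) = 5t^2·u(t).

Two free integrators in G(s): this is a type 2 system.
K_a = lim_{s→0} s^2·G(s) = 12·8 / (16) = 6.
r(t) = 5t^2 gives R(s) = 10/s^3.
e_ss = 10/K_a = 10/6 = 5/3.

5/3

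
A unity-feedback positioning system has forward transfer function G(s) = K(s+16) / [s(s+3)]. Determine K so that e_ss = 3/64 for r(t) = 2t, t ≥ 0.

G(s) has one factor of s in the denominator, so the system is type 1.
K_v = lim_{s→0} s·G(s) = K·16 / (3) = (16/3)·K.
e_ss = 2/K_v = 3/64 ⇒ K_v = 128/3 ⇒ K = (128/3)/(16/3) = 8.

8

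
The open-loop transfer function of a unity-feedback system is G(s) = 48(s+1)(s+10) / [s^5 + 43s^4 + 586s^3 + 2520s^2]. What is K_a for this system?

Lowest-order denominator term is 2520s^2, so the open loop has 2 poles at the origin → type 2 system.
K_a = lim_{s→0} s^2·G(s) = 48·1·10 / 2520 = 4/21.

4/21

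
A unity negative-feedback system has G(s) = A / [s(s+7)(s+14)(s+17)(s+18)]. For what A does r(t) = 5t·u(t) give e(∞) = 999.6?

150

One free integrator in G(s): this is a type 1 system.
K_v = lim_{s→0} s·G(s) = A / (7·14·17·18) = (1/29988)·A.
e_ss = 5/K_v = 999.6 ⇒ K_v = 25/4998 ⇒ A = (25/4998)/(1/29988) = 150.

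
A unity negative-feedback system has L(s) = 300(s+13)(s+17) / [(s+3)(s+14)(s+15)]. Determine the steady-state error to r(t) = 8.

System type = 0 (no poles at s=0).
K_p = lim_{s→0} L(s) = 300·13·17 / (3·14·15) = 2210/21.
e_ss = 8/(1 + K_p) = 8/(2231/21) = 168/2231.

168/2231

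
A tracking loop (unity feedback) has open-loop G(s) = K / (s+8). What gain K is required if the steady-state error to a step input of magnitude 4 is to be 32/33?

25

The open loop has no poles at the origin → type 0 system.
K_p = lim_{s→0} G(s) = K / (8) = 0.125·K.
e_ss = 4/(1 + K_p) = 32/33 ⇒ 1 + 0.125·K = 4.125 ⇒ K = 25.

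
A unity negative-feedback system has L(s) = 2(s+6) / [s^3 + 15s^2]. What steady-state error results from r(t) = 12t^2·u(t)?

Factoring s^2 from the denominator leaves a polynomial with constant term 15, so the system is type 2.
K_a = lim_{s→0} s^2·L(s) = 2·6 / 15 = 0.8.
r(t) = 12t^2 gives R(s) = 24/s^3.
e_ss = 24/K_a = 24/0.8 = 30.

30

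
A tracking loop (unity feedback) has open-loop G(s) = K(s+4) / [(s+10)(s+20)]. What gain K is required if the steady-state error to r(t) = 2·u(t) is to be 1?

No free integrators in G(s): this is a type 0 system.
K_p = lim_{s→0} G(s) = K·4 / (10·20) = 0.02·K.
e_ss = 2/(1 + K_p) = 1 ⇒ 1 + 0.02·K = 2 ⇒ K = 50.

50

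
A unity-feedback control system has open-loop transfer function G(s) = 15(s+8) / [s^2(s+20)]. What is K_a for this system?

6

Two free integrators in G(s): this is a type 2 system.
K_a = lim_{s→0} s^2·G(s) = 15·8 / (20) = 6.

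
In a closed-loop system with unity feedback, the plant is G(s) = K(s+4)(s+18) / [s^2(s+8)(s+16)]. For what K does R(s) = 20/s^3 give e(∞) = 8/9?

40

Two free integrators in G(s): this is a type 2 system.
K_a = lim_{s→0} s^2·G(s) = K·4·18 / (8·16) = 0.5625·K.
e_ss = 20/K_a = 8/9 ⇒ K_a = 22.5 ⇒ K = 22.5/0.5625 = 40.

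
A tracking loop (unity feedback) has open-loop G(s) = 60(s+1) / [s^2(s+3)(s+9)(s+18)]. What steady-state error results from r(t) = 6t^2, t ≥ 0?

97.2

Two free integrators in G(s): this is a type 2 system.
K_a = lim_{s→0} s^2·G(s) = 60·1 / (3·9·18) = 10/81.
r(t) = 6t^2 gives R(s) = 12/s^3.
e_ss = 12/K_a = 12/(10/81) = 97.2.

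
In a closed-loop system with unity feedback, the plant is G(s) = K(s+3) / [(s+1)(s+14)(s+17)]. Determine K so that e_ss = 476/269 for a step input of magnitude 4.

100

System type = 0 (no poles at s=0).
K_p = lim_{s→0} G(s) = K·3 / (1·14·17) = (3/238)·K.
e_ss = 4/(1 + K_p) = 476/269 ⇒ 1 + (3/238)·K = 269/119 ⇒ K = 100.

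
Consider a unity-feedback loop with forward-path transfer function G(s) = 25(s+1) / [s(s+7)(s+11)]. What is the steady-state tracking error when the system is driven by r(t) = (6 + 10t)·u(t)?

30.8

System type = 1 (one pole at s=0). By superposition:
  • 6: tracked with zero error.
  • 10t: e_ss = 10/K_v with K_v=25/77 → 30.8.
Total e_ss = 30.8.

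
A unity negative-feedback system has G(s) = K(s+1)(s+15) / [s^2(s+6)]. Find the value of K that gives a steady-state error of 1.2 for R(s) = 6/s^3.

2

System type = 2 (two poles at s=0).
K_a = lim_{s→0} s^2·G(s) = K·1·15 / (6) = 2.5·K.
e_ss = 6/K_a = 1.2 ⇒ K_a = 5 ⇒ K = 5/2.5 = 2.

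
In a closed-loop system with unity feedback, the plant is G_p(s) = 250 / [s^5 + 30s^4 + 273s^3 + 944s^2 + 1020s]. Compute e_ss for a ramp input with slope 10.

The denominator has no term below 1020s — 1 pole at s=0, type 1.
K_v = lim_{s→0} s·G_p(s) = 250 / 1020 = 25/102.
e_ss = 10/K_v = 10/(25/102) = 40.8.

40.8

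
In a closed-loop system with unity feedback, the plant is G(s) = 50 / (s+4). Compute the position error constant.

12.5

G(s) has no factors of s in the denominator, so the system is type 0.
K_p = lim_{s→0} G(s) = 50 / (4) = 12.5.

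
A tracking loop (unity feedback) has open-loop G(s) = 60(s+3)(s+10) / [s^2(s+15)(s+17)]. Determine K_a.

120/17

Two free integrators in G(s): this is a type 2 system.
K_a = lim_{s→0} s^2·G(s) = 60·3·10 / (15·17) = 120/17.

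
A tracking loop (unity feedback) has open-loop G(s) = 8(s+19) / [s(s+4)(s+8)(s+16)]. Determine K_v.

G(s) has one factor of s in the denominator, so the system is type 1.
K_v = lim_{s→0} s·G(s) = 8·19 / (4·8·16) = 19/64.

19/64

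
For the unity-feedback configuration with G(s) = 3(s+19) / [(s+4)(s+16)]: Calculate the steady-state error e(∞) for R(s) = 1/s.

G(s) has no factors of s in the denominator, so the system is type 0.
K_p = lim_{s→0} G(s) = 3·19 / (4·16) = 57/64.
e_ss = 1/(1 + K_p) = 1/(121/64) = 64/121.

64/121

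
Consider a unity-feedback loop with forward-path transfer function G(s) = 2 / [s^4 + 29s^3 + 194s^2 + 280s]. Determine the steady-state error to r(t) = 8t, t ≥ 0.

Factoring s from the denominator leaves a polynomial with constant term 280, so the system is type 1.
K_v = lim_{s→0} s·G(s) = 2 / 280 = 1/140.
e_ss = 8/K_v = 8/(1/140) = 1120.

1120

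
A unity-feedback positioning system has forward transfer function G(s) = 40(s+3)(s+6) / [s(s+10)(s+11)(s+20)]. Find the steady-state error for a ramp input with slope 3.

55/6

System type = 1 (one pole at s=0).
K_v = lim_{s→0} s·G(s) = 40·3·6 / (10·11·20) = 18/55.
e_ss = 3/K_v = 3/(18/55) = 55/6.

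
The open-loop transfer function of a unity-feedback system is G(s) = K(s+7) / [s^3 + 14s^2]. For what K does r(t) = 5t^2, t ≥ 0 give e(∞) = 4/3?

Factoring s^2 from the denominator leaves a polynomial with constant term 14, so the system is type 2.
K_a = lim_{s→0} s^2·G(s) = K·7 / 14 = 0.5·K.
e_ss = 10/K_a = 4/3 ⇒ K_a = 7.5 ⇒ K = 7.5/0.5 = 15.

15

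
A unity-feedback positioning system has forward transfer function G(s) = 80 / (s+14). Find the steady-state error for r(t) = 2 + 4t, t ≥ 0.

infinity

The open loop has no poles at the origin → type 0 system. Treating each term separately:
  • 2: e_ss = 2/(1+K_p) with K_p=40/7 → 14/47.
  • 4t: a type-0 system cannot track it, e_ss → ∞.
The unbounded component dominates.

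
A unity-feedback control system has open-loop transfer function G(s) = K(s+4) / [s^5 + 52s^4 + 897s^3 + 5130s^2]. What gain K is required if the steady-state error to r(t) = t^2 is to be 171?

Lowest-order denominator term is 5130s^2, so the open loop has 2 poles at the origin → type 2 system.
K_a = lim_{s→0} s^2·G(s) = K·4 / 5130 = (2/2565)·K.
e_ss = 2/K_a = 171 ⇒ K_a = 2/171 ⇒ K = (2/171)/(2/2565) = 15.

15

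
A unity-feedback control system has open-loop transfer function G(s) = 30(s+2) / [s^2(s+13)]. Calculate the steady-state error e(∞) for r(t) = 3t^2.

Two free integrators in G(s): this is a type 2 system.
K_a = lim_{s→0} s^2·G(s) = 30·2 / (13) = 60/13.
r(t) = 3t^2 gives R(s) = 6/s^3.
e_ss = 6/K_a = 6/(60/13) = 1.3.

1.3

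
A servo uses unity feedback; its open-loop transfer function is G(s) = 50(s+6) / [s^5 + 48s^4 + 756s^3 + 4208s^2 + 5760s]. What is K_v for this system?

Factoring s from the denominator leaves a polynomial with constant term 5760, so the system is type 1.
K_v = lim_{s→0} s·G(s) = 50·6 / 5760 = 5/96.

5/96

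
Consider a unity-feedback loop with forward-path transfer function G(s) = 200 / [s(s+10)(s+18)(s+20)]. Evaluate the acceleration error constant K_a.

0

One free integrator in G(s): this is a type 1 system.
K_a = lim_{s→0} s^2·G(s) = 0 (the extra factor of s kills the finite limit).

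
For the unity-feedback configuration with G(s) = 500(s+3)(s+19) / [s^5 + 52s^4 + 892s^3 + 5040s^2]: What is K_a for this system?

475/84

Lowest-order denominator term is 5040s^2, so the open loop has 2 poles at the origin → type 2 system.
K_a = lim_{s→0} s^2·G(s) = 500·3·19 / 5040 = 475/84.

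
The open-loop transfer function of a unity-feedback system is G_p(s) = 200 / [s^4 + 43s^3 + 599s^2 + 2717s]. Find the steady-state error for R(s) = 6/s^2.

81.51

Lowest-order denominator term is 2717s, so the open loop has 1 pole at the origin → type 1 system.
K_v = lim_{s→0} s·G_p(s) = 200 / 2717 = 200/2717.
e_ss = 6/K_v = 6/(200/2717) = 81.51.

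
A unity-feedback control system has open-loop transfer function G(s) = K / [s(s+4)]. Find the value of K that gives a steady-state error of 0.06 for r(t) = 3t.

G(s) has one factor of s in the denominator, so the system is type 1.
K_v = lim_{s→0} s·G(s) = K / (4) = 0.25·K.
e_ss = 3/K_v = 0.06 ⇒ K_v = 50 ⇒ K = 50/0.25 = 200.

200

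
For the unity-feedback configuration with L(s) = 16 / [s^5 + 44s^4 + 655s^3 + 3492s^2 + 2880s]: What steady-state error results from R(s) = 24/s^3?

The denominator has no term below 2880s — 1 pole at s=0, type 1.
K_a = lim_{s→0} s^2·L(s) = 0; the steady-state error to this parabolic input grows without bound.

infinity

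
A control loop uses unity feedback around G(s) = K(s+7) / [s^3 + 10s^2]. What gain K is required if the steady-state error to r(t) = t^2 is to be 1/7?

20

Lowest-order denominator term is 10s^2, so the open loop has 2 poles at the origin → type 2 system.
K_a = lim_{s→0} s^2·G(s) = K·7 / 10 = 0.7·K.
e_ss = 2/K_a = 1/7 ⇒ K_a = 14 ⇒ K = 14/0.7 = 20.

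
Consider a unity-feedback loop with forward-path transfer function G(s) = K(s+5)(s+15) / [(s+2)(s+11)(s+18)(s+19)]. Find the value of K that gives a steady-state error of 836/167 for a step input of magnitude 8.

60

No free integrators in G(s): this is a type 0 system.
K_p = lim_{s→0} G(s) = K·5·15 / (2·11·18·19) = (25/2508)·K.
e_ss = 8/(1 + K_p) = 836/167 ⇒ 1 + (25/2508)·K = 334/209 ⇒ K = 60.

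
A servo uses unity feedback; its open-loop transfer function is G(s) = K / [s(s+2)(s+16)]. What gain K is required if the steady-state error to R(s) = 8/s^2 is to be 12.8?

One free integrator in G(s): this is a type 1 system.
K_v = lim_{s→0} s·G(s) = K / (2·16) = (1/32)·K.
e_ss = 8/K_v = 12.8 ⇒ K_v = 0.625 ⇒ K = 0.625/(1/32) = 20.

20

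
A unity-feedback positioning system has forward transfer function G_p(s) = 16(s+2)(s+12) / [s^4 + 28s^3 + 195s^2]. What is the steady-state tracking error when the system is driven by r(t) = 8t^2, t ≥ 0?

Lowest-order denominator term is 195s^2, so the open loop has 2 poles at the origin → type 2 system.
K_a = lim_{s→0} s^2·G_p(s) = 16·2·12 / 195 = 128/65.
r(t) = 8t^2 gives R(s) = 16/s^3.
e_ss = 16/K_a = 16/(128/65) = 8.125.

8.125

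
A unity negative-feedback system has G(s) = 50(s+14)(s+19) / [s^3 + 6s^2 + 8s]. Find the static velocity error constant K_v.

Factoring s from the denominator leaves a polynomial with constant term 8, so the system is type 1.
K_v = lim_{s→0} s·G(s) = 50·14·19 / 8 = 1662.5.

1662.5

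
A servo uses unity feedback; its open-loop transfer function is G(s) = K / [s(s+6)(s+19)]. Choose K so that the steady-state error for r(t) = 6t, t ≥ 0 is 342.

2

One free integrator in G(s): this is a type 1 system.
K_v = lim_{s→0} s·G(s) = K / (6·19) = (1/114)·K.
e_ss = 6/K_v = 342 ⇒ K_v = 1/57 ⇒ K = (1/57)/(1/114) = 2.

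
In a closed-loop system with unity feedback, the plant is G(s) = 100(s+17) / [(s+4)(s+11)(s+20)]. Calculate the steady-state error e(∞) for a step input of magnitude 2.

88/129

The open loop has no poles at the origin → type 0 system.
K_p = lim_{s→0} G(s) = 100·17 / (4·11·20) = 85/44.
e_ss = 2/(1 + K_p) = 2/(129/44) = 88/129.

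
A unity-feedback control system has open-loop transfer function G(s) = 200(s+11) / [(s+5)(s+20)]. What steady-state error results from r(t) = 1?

The open loop has no poles at the origin → type 0 system.
K_p = lim_{s→0} G(s) = 200·11 / (5·20) = 22.
e_ss = 1/(1 + K_p) = 1/23.

1/23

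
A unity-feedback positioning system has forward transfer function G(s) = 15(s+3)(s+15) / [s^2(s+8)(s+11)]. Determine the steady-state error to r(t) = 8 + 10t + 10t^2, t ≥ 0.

The open loop has two poles at the origin → type 2 system. Taking each input component in turn:
  • 8: tracked with zero error.
  • 10t: tracked with zero error.
  • 10t^2: e_ss = 20/K_a with K_a=675/88 → 352/135.
Total e_ss = 352/135.

352/135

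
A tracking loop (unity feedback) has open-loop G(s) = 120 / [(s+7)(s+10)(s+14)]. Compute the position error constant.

G(s) has no factors of s in the denominator, so the system is type 0.
K_p = lim_{s→0} G(s) = 120 / (7·10·14) = 6/49.

6/49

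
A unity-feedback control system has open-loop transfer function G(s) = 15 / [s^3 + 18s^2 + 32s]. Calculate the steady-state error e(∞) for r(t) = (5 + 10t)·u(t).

64/3

Factoring s from the denominator leaves a polynomial with constant term 32, so the system is type 1. By superposition:
  • 5: tracked with zero error.
  • 10t: e_ss = 10/K_v with K_v=15/32 → 64/3.
Total e_ss = 64/3.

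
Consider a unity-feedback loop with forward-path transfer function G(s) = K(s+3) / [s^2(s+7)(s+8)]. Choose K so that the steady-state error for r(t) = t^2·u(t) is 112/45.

15

System type = 2 (two poles at s=0).
K_a = lim_{s→0} s^2·G(s) = K·3 / (7·8) = (3/56)·K.
e_ss = 2/K_a = 112/45 ⇒ K_a = 45/56 ⇒ K = (45/56)/(3/56) = 15.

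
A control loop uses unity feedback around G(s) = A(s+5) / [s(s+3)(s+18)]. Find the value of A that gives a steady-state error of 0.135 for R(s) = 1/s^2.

80

The open loop has one pole at the origin → type 1 system.
K_v = lim_{s→0} s·G(s) = A·5 / (3·18) = (5/54)·A.
e_ss = 1/K_v = 0.135 ⇒ K_v = 200/27 ⇒ A = (200/27)/(5/54) = 80.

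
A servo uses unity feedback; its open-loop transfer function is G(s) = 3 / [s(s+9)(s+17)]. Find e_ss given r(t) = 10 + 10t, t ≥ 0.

510

System type = 1 (one pole at s=0). Treating each term separately:
  • 10: tracked with zero error.
  • 10t: e_ss = 10/K_v with K_v=1/51 → 510.
Total e_ss = 510.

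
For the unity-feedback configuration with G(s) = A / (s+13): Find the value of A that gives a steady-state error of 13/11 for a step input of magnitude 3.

System type = 0 (no poles at s=0).
K_p = lim_{s→0} G(s) = A / (13) = (1/13)·A.
e_ss = 3/(1 + K_p) = 13/11 ⇒ 1 + (1/13)·A = 33/13 ⇒ A = 20.

20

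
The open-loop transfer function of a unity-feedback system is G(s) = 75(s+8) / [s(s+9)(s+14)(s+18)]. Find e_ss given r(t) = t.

One free integrator in G(s): this is a type 1 system.
K_v = lim_{s→0} s·G(s) = 75·8 / (9·14·18) = 50/189.
e_ss = 1/K_v = 1/(50/189) = 3.78.

3.78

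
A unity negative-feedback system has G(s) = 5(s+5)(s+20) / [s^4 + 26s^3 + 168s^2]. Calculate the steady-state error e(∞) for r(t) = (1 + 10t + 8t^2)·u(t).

Factoring s^2 from the denominator leaves a polynomial with constant term 168, so the system is type 2. Treating each term separately:
  • 1: tracked with zero error.
  • 10t: tracked with zero error.
  • 8t^2: e_ss = 16/K_a with K_a=125/42 → 5.376.
Total e_ss = 5.376.

5.376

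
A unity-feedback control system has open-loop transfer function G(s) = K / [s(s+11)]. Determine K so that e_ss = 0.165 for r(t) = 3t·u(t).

200

The open loop has one pole at the origin → type 1 system.
K_v = lim_{s→0} s·G(s) = K / (11) = (1/11)·K.
e_ss = 3/K_v = 0.165 ⇒ K_v = 200/11 ⇒ K = (200/11)/(1/11) = 200.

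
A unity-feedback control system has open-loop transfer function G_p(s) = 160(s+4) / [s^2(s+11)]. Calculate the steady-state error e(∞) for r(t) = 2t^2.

11/160

G_p(s) has two factors of s in the denominator, so the system is type 2.
K_a = lim_{s→0} s^2·G_p(s) = 160·4 / (11) = 640/11.
r(t) = 2t^2 gives R(s) = 4/s^3.
e_ss = 4/K_a = 4/(640/11) = 11/160.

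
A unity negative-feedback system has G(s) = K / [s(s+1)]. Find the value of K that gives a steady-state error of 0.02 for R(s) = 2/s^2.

System type = 1 (one pole at s=0).
K_v = lim_{s→0} s·G(s) = K / (1) = 1·K.
e_ss = 2/K_v = 0.02 ⇒ K_v = 100 ⇒ K = 100/1 = 100.

100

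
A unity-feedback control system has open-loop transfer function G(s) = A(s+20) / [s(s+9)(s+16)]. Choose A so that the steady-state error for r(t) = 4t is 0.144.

System type = 1 (one pole at s=0).
K_v = lim_{s→0} s·G(s) = A·20 / (9·16) = (5/36)·A.
e_ss = 4/K_v = 0.144 ⇒ K_v = 250/9 ⇒ A = (250/9)/(5/36) = 200.

200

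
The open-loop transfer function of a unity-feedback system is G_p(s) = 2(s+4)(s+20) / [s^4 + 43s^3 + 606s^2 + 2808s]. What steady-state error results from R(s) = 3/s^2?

Factoring s from the denominator leaves a polynomial with constant term 2808, so the system is type 1.
K_v = lim_{s→0} s·G_p(s) = 2·4·20 / 2808 = 20/351.
e_ss = 3/K_v = 3/(20/351) = 52.65.

52.65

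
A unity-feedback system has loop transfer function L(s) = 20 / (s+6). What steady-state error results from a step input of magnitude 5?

15/13

No free integrators in L(s): this is a type 0 system.
K_p = lim_{s→0} L(s) = 20 / (6) = 10/3.
e_ss = 5/(1 + K_p) = 5/(13/3) = 15/13.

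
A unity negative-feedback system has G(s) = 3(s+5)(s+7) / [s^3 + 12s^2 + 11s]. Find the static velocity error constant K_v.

105/11

The denominator has no term below 11s — 1 pole at s=0, type 1.
K_v = lim_{s→0} s·G(s) = 3·5·7 / 11 = 105/11.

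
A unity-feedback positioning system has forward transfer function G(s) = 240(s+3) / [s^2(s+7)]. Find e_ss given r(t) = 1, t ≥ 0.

G(s) has two factors of s in the denominator, so the system is type 2.
K_p = ∞ for a type-2 system; e_ss to a step is zero.

0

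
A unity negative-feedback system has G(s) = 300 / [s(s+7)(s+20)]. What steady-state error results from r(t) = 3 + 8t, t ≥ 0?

56/15

G(s) has one factor of s in the denominator, so the system is type 1. Treating each term separately:
  • 3: tracked with zero error.
  • 8t: e_ss = 8/K_v with K_v=15/7 → 56/15.
Total e_ss = 56/15.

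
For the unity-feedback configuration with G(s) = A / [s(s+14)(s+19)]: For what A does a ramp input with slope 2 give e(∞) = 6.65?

System type = 1 (one pole at s=0).
K_v = lim_{s→0} s·G(s) = A / (14·19) = (1/266)·A.
e_ss = 2/K_v = 6.65 ⇒ K_v = 40/133 ⇒ A = (40/133)/(1/266) = 80.

80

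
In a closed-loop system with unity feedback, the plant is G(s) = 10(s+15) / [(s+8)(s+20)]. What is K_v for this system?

No free integrators in G(s): this is a type 0 system.
K_v = lim_{s→0} s·G(s) = 0 (the extra factor of s kills the finite limit).

0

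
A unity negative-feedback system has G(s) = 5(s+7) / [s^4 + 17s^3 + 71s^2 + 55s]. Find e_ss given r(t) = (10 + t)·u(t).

11/7

Lowest-order denominator term is 55s, so the open loop has 1 pole at the origin → type 1 system. Taking each input component in turn:
  • 10: tracked with zero error.
  • t: e_ss = 1/K_v with K_v=7/11 → 11/7.
Total e_ss = 11/7.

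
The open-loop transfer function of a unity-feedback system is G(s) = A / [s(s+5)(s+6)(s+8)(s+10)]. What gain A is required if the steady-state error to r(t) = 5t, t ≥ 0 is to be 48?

One free integrator in G(s): this is a type 1 system.
K_v = lim_{s→0} s·G(s) = A / (5·6·8·10) = (1/2400)·A.
e_ss = 5/K_v = 48 ⇒ K_v = 5/48 ⇒ A = (5/48)/(1/2400) = 250.

250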